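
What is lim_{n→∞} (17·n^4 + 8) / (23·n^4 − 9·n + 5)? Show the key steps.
lim = 17/23

For large n the leading n^4 terms dominate both numerator and denominator. Dividing top and bottom by n^4, every other term tends to 0, leaving 17/23.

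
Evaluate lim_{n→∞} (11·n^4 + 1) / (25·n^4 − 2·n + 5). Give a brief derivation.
lim = 11/25

For large n the leading n^4 terms dominate both numerator and denominator. Dividing top and bottom by n^4, every other term tends to 0, leaving 11/25.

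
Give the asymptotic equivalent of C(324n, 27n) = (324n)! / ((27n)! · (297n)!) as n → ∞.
C(324n, 27n) ~ (8916100448256/285311670611)^(27n) · sqrt(6/(11π·27n))

Write N = 27n. Apply Stirling to each factorial:
  (12N)! ~ sqrt(2π·12N) · (12N/e)^(12N),
  N! ~ sqrt(2π N) · (N/e)^N,
  (11N)! ~ sqrt(2π·11N) · (11N/e)^(11N).
The exponential factors combine to (12N)^(12N) / (N^N · (11N)^(11N)) = 12^(12N)/11^(11N) = (12^12/11^11)^N = (8916100448256/285311670611)^N.
The square-root prefactors combine to sqrt(2π·12N) / (sqrt(2π N)·sqrt(2π·11N)) = sqrt(12 / (2π·11·N)) = sqrt(6/(11π·27n)).
Substituting N = 27n: C(324n, 27n) ~ (8916100448256/285311670611)^(27n) · sqrt(6/(11π·27n)).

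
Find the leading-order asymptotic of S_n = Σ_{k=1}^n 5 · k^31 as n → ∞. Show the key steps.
S_n ~ 5 · n^32 / 32

By integral comparison (Euler-Maclaurin), Σ_{k=1}^n 5 · k^31 = 5 · ∫_0^n x^31 dx + O(n^31) = 5 · n^32/32 + O(n^31). (Equivalently, Faulhaber's formula gives the same leading term.)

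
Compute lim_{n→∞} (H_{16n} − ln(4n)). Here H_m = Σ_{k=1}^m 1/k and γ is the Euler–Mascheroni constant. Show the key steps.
lim = ln 4 + γ

By Euler-Maclaurin, H_m = ln m + γ + O(1/m). So
  H_{16n} − ln(4n) = ln(16n) + γ − ln(4n) + O(1/n)
                       = ln(16/4) + γ + O(1/n).
Hence the limit is ln(16/4) + γ (= ln 4).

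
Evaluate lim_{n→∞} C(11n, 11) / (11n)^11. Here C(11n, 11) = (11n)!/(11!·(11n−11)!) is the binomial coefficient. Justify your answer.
lim = 1/11! = 1/39916800

With N = 11n → ∞: C(N, 11) / N^11 = [N(N−1)…(N−10)] / (11! · N^11) = (1/11!) · 1 · (1 − 1/(11n)) · … · (1 − 10/(11n)). Each factor → 1 as N → ∞, so the limit is 1/11! = 1/39916800.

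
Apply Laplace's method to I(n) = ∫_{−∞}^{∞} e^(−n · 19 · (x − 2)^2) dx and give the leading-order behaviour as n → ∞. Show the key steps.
I(n) = sqrt(π/(19n))

Here φ(x) = 19 · (x − 2)^2 has its unique minimum at x* = 2 with φ(x*) = 0 and φ''(x*) = 38. Laplace's method gives
  I(n) ~ e^(−n φ(x*)) · sqrt(2π / (n · φ''(x*))) = sqrt(2π / (38n)) = sqrt(π/(19n)).
This is exact: substituting u = (x − 2)·sqrt(19n) gives I(n) = (1/sqrt(19n)) ∫_{−∞}^{∞} e^(−u^2) du = sqrt(π/(19n)).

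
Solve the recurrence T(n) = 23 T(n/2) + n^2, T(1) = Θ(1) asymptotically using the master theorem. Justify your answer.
T(n) = Θ(n^(log_2 23))

Master theorem: compare f(n) = n^2 to n^(log_2 23) where log_2 23 ≈ 4.524. Since 2 < log_2 23, we have f(n) = O(n^(log_2 23 − ε)) for some ε > 0 — Case 1. Hence T(n) = Θ(n^(log_2 23)).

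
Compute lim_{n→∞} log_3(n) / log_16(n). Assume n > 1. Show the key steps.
lim = ln(16) / ln(3) = log_3(16)

Change of base: log_3(n) = ln n / ln 3 and log_16(n) = ln n / ln 16. The ratio is (ln n / ln 3) · (ln 16 / ln n) = ln 16 / ln 3, a constant independent of n. So the limit is ln 16 / ln 3 = log_3(16).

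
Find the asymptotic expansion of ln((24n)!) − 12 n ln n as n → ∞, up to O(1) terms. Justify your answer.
ln((24n)!) − 12 n ln n = 12 n ln n + 24(ln 24 − 1) n + (1/2) ln(2π·24n) + O(1/n)

Stirling: ln((24n)!) = 24n ln(24n) − 24n + (1/2) ln(2π·24n) + O(1/n).
Expand 24n ln(24n) = 24n (ln n + ln 24) = 24n ln n + 24n ln 24.
Subtract 12n ln n: leading term is (24 − 12) n ln n = 12 n ln n. The next term is 24n ln 24 − 24n = 24(ln 24 − 1) n. Then the (1/2) ln(2π·24n) correction.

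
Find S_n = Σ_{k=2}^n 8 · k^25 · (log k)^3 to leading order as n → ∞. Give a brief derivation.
S_n ~ 4 · n^26 · (log n)^3 / 13

By integral comparison, S_n = ∫_1^n 8 · x^25 · (log x)^3 dx + O(n^25 · (log n)^3). For the integral, the leading term of ∫_1^n x^25 (log x)^3 dx is n^26/26 · (log n)^3 (by repeated integration by parts; each step lowers the log-exponent and produces a relatively O(1/log n) correction). Hence S_n ~ 4 · n^26 · (log n)^3 / 13.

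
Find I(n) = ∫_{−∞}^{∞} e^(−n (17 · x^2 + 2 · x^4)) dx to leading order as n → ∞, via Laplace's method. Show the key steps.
I(n) ~ sqrt(π/(17n))

φ(x) = 17 · x^2 + 2 · x^4 has its unique global minimum at x* = 0 (since φ'(x) = 34x + 8x^3 = 0 only at x = 0 for real x with both coefficients positive, and φ → ∞ as |x| → ∞). At x* = 0, φ(0) = 0 and φ''(0) = 34. Laplace's method then gives
  I(n) ~ sqrt(2π / (n · φ''(0))) · e^(−n φ(0)) = sqrt(2π / (34n)) = sqrt(π/(17n)).
The 2 · x^4 term contributes only at subleading order (an O(1/n) relative correction).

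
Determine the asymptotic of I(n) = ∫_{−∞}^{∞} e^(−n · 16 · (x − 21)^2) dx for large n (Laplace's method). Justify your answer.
I(n) = sqrt(π/(16n))

Here φ(x) = 16 · (x − 21)^2 has its unique minimum at x* = 21 with φ(x*) = 0 and φ''(x*) = 32. Laplace's method gives
  I(n) ~ e^(−n φ(x*)) · sqrt(2π / (n · φ''(x*))) = sqrt(2π / (32n)) = sqrt(π/(16n)).
This is exact: substituting u = (x − 21)·sqrt(16n) gives I(n) = (1/sqrt(16n)) ∫_{−∞}^{∞} e^(−u^2) du = sqrt(π/(16n)).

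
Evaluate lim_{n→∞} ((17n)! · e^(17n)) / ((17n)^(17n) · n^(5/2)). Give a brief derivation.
lim = 0

Stirling: (17n)! ~ sqrt(2π·17n) · (17n/e)^(17n). Hence
  (17n)! · e^(17n) / (17n)^(17n) ~ sqrt(2π·17n).
Dividing by n^(5/2): sqrt(2π·17n) / n^(5/2) = sqrt(2π·17) · n^((1−5)/2), so the expression behaves like sqrt(2π·17) · n^((1−5)/2) → 0.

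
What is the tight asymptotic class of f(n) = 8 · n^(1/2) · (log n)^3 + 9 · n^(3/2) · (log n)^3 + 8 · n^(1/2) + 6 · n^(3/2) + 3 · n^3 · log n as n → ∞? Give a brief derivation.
f(n) ∈ Θ(n^3 · log n)

Compare the terms by growth order. For large n, n^a · (log n)^b dominates n^a' · (log n)^b' iff a > a', or (a = a' and b > b'). Ranking the 5 terms shows the dominant one is 3 · n^3 · log n. Hence f(n) ∈ Θ(n^3 · log n).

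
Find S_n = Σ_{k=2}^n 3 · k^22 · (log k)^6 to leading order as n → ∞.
S_n ~ 3 · n^23 · (log n)^6 / 23

By integral comparison, S_n = ∫_1^n 3 · x^22 · (log x)^6 dx + O(n^22 · (log n)^6). For the integral, the leading term of ∫_1^n x^22 (log x)^6 dx is n^23/23 · (log n)^6 (by repeated integration by parts; each step lowers the log-exponent and produces a relatively O(1/log n) correction). Hence S_n ~ 3 · n^23 · (log n)^6 / 23.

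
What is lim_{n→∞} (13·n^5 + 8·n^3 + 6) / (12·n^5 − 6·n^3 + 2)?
lim = 13/12

For large n the leading n^5 terms dominate both numerator and denominator. Dividing top and bottom by n^5, every other term tends to 0, leaving 13/12.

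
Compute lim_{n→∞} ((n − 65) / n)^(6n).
lim = e^(−390)

Rewrite as (1 − 65/n)^(6n). By the standard limit (1 + x/n)^n → e^x, we have (1 − 65/n)^n → e^(−65), and raising to the 6th power gives e^(−390).
More precisely, ln[(1 − 65/n)^(6n)] = 6n · ln(1 − 65/n) = 6n · (-65/n + O(1/n^2)) = -390 + O(1/n) → -390.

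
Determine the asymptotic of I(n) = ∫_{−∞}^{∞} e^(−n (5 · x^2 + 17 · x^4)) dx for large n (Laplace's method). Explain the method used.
I(n) ~ sqrt(π/(5n))

φ(x) = 5 · x^2 + 17 · x^4 has its unique global minimum at x* = 0 (since φ'(x) = 10x + 68x^3 = 0 only at x = 0 for real x with both coefficients positive, and φ → ∞ as |x| → ∞). At x* = 0, φ(0) = 0 and φ''(0) = 10. Laplace's method then gives
  I(n) ~ sqrt(2π / (n · φ''(0))) · e^(−n φ(0)) = sqrt(2π / (10n)) = sqrt(π/(5n)).
The 17 · x^4 term contributes only at subleading order (an O(1/n) relative correction).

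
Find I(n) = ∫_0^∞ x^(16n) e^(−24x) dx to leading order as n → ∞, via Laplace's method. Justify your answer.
I(n) ~ (sqrt(2π·16n) / 24) · (16n/(24e))^(16n)

Write the integrand as exp(16n ln x − 24x) and set f(x) = 16n ln x − 24x. Then f'(x) = 16n/x − 24 = 0 at x* = 16n/24, and f''(x*) = −16n/x*^2 = −24^2/(16n). Laplace's method (interior maximum) gives
  I(n) ~ e^(f(x*)) · sqrt(2π / |f''(x*)|)
        = exp(16n ln(16n/24) − 16n) · sqrt(2π · 16n / 24^2)
        = (16n/24)^(16n) e^(−16n) · sqrt(2π·16n) / 24
        = (sqrt(2π·16n) / 24) · (16n/(24e))^(16n).
This matches Γ(16n+1)/24^(16n+1) with Stirling applied to Γ.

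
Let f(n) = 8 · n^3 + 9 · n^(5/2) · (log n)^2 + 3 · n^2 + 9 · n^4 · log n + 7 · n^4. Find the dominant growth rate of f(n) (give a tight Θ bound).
f(n) ∈ Θ(n^4 · log n)

Compare the terms by growth order. For large n, n^a · (log n)^b dominates n^a' · (log n)^b' iff a > a', or (a = a' and b > b'). Ranking the 5 terms shows the dominant one is 9 · n^4 · log n. Hence f(n) ∈ Θ(n^4 · log n).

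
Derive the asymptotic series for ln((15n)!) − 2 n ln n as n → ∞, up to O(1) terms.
ln((15n)!) − 2 n ln n = 13 n ln n + 15(ln 15 − 1) n + (1/2) ln(2π·15n) + O(1/n)

Stirling: ln((15n)!) = 15n ln(15n) − 15n + (1/2) ln(2π·15n) + O(1/n).
Expand 15n ln(15n) = 15n (ln n + ln 15) = 15n ln n + 15n ln 15.
Subtract 2n ln n: leading term is (15 − 2) n ln n = 13 n ln n. The next term is 15n ln 15 − 15n = 15(ln 15 − 1) n. Then the (1/2) ln(2π·15n) correction.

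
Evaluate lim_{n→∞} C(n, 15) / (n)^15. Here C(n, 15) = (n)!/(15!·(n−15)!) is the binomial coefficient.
lim = 1/15! = 1/1307674368000

With N = n → ∞: C(N, 15) / N^15 = [N(N−1)…(N−14)] / (15! · N^15) = (1/15!) · 1 · (1 − 1/n) · … · (1 − 14/n). Each factor → 1 as N → ∞, so the limit is 1/15! = 1/1307674368000.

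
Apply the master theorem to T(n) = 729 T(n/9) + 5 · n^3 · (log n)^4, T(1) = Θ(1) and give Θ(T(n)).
T(n) = Θ(n^3 · (log n)^5)

Here log_9 729 = 3 and f(n) = 5 · n^3 · (log n)^4 = Θ(n^(log_9 729) · (log n)^4). This is the extended Case 2 of the master theorem (f matches the critical exponent up to log factors), giving T(n) = Θ(n^(log_9 729) · (log n)^(4+1)) = Θ(n^3 · (log n)^5).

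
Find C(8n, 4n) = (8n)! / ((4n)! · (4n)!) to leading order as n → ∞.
C(8n, 4n) ~ (4)^(4n) · sqrt(1/(π·4n))

Write N = 4n. Apply Stirling to each factorial:
  (2N)! ~ sqrt(2π·2N) · (2N/e)^(2N),
  N! ~ sqrt(2π N) · (N/e)^N,
  (1N)! ~ sqrt(2π·1N) · (1N/e)^(1N).
The exponential factors combine to (2N)^(2N) / (N^N · (1N)^(1N)) = 2^(2N)/1^(1N) = (2^2/1^1)^N = (4)^N.
The square-root prefactors combine to sqrt(2π·2N) / (sqrt(2π N)·sqrt(2π·1N)) = sqrt(2 / (2π·1·N)) = sqrt(1/(π·4n)).
Substituting N = 4n: C(8n, 4n) ~ (4)^(4n) · sqrt(1/(π·4n)).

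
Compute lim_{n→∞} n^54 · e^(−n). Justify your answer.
lim = 0

Exponentials with base > 1 dominate every fixed polynomial: for any fixed c, n^c / e^n → 0 as n → ∞ (e.g. by the ratio test, or since e^n grows faster than any power of n). Hence n^54 · e^(−n) = n^54 / e^n → 0.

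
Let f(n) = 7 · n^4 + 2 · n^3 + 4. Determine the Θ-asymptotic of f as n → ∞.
f(n) ∈ Θ(n^4)

Compare the terms by growth order. For large n, n^a · (log n)^b dominates n^a' · (log n)^b' iff a > a', or (a = a' and b > b'). Ranking the 3 terms shows the dominant one is 7 · n^4. Hence f(n) ∈ Θ(n^4).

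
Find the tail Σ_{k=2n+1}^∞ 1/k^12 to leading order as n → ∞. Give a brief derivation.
Σ_{k>2n} 1/k^12 ~ 1/(11 · (2n)^11)

Compare to the integral: ∫_{2n}^∞ x^(−12) dx = [−x^(−11)/11]_{2n}^∞ = 1/((12−1)·(2n)^11). Euler-Maclaurin then gives
  Σ_{k>2n} 1/k^12 = ∫_{2n}^∞ dx/x^12 − 1/(2·(2n)^12) + O(1/(2n)^13).
(Equivalently this is ζ(12) − Σ_{k≤2n} 1/k^12.)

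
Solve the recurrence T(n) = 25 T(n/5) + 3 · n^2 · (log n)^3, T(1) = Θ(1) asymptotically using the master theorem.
T(n) = Θ(n^2 · (log n)^4)

Here log_5 25 = 2 and f(n) = 3 · n^2 · (log n)^3 = Θ(n^(log_5 25) · (log n)^3). This is the extended Case 2 of the master theorem (f matches the critical exponent up to log factors), giving T(n) = Θ(n^(log_5 25) · (log n)^(3+1)) = Θ(n^2 · (log n)^4).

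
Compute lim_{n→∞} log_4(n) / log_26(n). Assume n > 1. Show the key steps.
lim = ln(26) / ln(4) = log_4(26)

Change of base: log_4(n) = ln n / ln 4 and log_26(n) = ln n / ln 26. The ratio is (ln n / ln 4) · (ln 26 / ln n) = ln 26 / ln 4, a constant independent of n. So the limit is ln 26 / ln 4 = log_4(26).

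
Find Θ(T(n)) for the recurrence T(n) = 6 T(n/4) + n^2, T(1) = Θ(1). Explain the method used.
T(n) = Θ(n^2)

log_4 6 ≈ 1.292. f(n) = n^2 dominates n^(log_4 6) since 2 > 1.292, and the regularity condition a·f(n/b) = 6·(n/4)^2 = (6/16)·n^2 ≤ c·f(n) holds with c = 6/16 ≈ 0.375 < 1. So this is Case 3: T(n) = Θ(f(n)) = Θ(n^2).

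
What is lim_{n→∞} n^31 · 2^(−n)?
lim = 0

Exponentials with base > 1 dominate every fixed polynomial: for any fixed c, n^c / 2^n → 0 as n → ∞ (e.g. by the ratio test, or by writing 2^n = e^(n ln 2) and noting e^(n ln 2) / n^c → ∞). Hence n^31 · 2^(−n) = n^31 / 2^n → 0.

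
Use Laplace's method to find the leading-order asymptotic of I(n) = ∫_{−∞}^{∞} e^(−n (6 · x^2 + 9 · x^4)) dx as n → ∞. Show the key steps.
I(n) ~ sqrt(π/(6n))

φ(x) = 6 · x^2 + 9 · x^4 has its unique global minimum at x* = 0 (since φ'(x) = 12x + 36x^3 = 0 only at x = 0 for real x with both coefficients positive, and φ → ∞ as |x| → ∞). At x* = 0, φ(0) = 0 and φ''(0) = 12. Laplace's method then gives
  I(n) ~ sqrt(2π / (n · φ''(0))) · e^(−n φ(0)) = sqrt(2π / (12n)) = sqrt(π/(6n)).
The 9 · x^4 term contributes only at subleading order (an O(1/n) relative correction).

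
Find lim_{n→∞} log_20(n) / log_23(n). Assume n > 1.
lim = ln(23) / ln(20) = log_20(23)

Change of base: log_20(n) = ln n / ln 20 and log_23(n) = ln n / ln 23. The ratio is (ln n / ln 20) · (ln 23 / ln n) = ln 23 / ln 20, a constant independent of n. So the limit is ln 23 / ln 20 = log_20(23).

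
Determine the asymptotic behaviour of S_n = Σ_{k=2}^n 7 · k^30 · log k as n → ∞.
S_n ~ 7 · n^31 log n / 31 − 7 · n^31 / 961

By integral comparison, S_n = ∫_1^n 7 · x^30 · log x dx + O(n^30 · log n). For the integral, ∫ x^30 log x dx = n^31 log n / 31 − n^31/961 (integration by parts). Hence S_n ~ 7 · n^31 log n / 31 − 7 · n^31 / 961.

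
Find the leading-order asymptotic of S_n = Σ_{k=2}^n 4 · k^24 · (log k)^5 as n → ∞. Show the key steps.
S_n ~ 4 · n^25 · (log n)^5 / 25

By integral comparison, S_n = ∫_1^n 4 · x^24 · (log x)^5 dx + O(n^24 · (log n)^5). For the integral, the leading term of ∫_1^n x^24 (log x)^5 dx is n^25/25 · (log n)^5 (by repeated integration by parts; each step lowers the log-exponent and produces a relatively O(1/log n) correction). Hence S_n ~ 4 · n^25 · (log n)^5 / 25.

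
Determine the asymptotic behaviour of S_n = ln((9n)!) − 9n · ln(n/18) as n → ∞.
S_n ~ 9n · (ln 162 − 1) + O(ln n)

Stirling: ln((9n)!) = 9n ln(9n) − 9n + O(ln n).
  S_n = 9n ln(9n) − 9n − 9n ln(n/18) + O(ln n)
      = 9n ln(9n) − 9n ln n + 9n ln 18 − 9n + O(ln n)
      = 9n ln 9 + 9n ln 18 − 9n + O(ln n)
      = 9n (ln 162 − 1) + O(ln n).
Numerically ln(162) − 1 ≈ 4.0876.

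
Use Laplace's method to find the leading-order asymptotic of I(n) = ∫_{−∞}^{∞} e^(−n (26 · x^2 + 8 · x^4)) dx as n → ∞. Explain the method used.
I(n) ~ sqrt(π/(26n))

φ(x) = 26 · x^2 + 8 · x^4 has its unique global minimum at x* = 0 (since φ'(x) = 52x + 32x^3 = 0 only at x = 0 for real x with both coefficients positive, and φ → ∞ as |x| → ∞). At x* = 0, φ(0) = 0 and φ''(0) = 52. Laplace's method then gives
  I(n) ~ sqrt(2π / (n · φ''(0))) · e^(−n φ(0)) = sqrt(2π / (52n)) = sqrt(π/(26n)).
The 8 · x^4 term contributes only at subleading order (an O(1/n) relative correction).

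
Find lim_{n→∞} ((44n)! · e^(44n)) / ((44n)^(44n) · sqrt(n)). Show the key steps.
lim = sqrt(2π·44)

Stirling: (44n)! ~ sqrt(2π·44n) · (44n/e)^(44n). Hence
  (44n)! · e^(44n) / (44n)^(44n) ~ sqrt(2π·44n).
Dividing by sqrt(n): sqrt(2π·44n) / sqrt(n) = sqrt(2π·44) · n^((1−1)/2), so the limit is sqrt(2π·44).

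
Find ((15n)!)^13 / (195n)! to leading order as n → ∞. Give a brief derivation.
((15n)!)^13/(195n)! ~ ((2π·15n)^(12/2) / sqrt(13)) · 13^(−13·15n)  →  0

Write N = 15n. Stirling: N! ~ sqrt(2π N)(N/e)^N and (13N)! ~ sqrt(2π·13N)·(13N/e)^(13N).
  (N!)^13/(13N)! ~ (2π N)^(13/2) (N/e)^(13N) / [sqrt(2π·13N) (13N/e)^(13N)]
     = (2π N)^(13/2) / sqrt(2π·13N) · (N/(13N))^(13N)
     = (2π N)^((13−1)/2) / sqrt(13) · 13^(−13N).
Since 13^13 > 1, the factor 13^(−13N) decays exponentially, so the ratio → 0. Substituting N = 15n gives the stated form.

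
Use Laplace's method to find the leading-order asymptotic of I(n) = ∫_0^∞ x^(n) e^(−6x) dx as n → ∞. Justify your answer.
I(n) ~ (sqrt(2π·n) / 6) · (n/(6e))^(n)

Write the integrand as exp(n ln x − 6x) and set f(x) = n ln x − 6x. Then f'(x) = n/x − 6 = 0 at x* = n/6, and f''(x*) = −n/x*^2 = −6^2/(n). Laplace's method (interior maximum) gives
  I(n) ~ e^(f(x*)) · sqrt(2π / |f''(x*)|)
        = exp(n ln(n/6) − n) · sqrt(2π · n / 6^2)
        = (n/6)^(n) e^(−n) · sqrt(2π·n) / 6
        = (sqrt(2π·n) / 6) · (n/(6e))^(n).
This matches Γ(n+1)/6^(n+1) with Stirling applied to Γ.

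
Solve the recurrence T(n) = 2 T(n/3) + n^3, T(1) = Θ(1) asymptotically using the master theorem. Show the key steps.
T(n) = Θ(n^3)

log_3 2 ≈ 0.631. f(n) = n^3 dominates n^(log_3 2) since 3 > 0.631, and the regularity condition a·f(n/b) = 2·(n/3)^3 = (2/27)·n^3 ≤ c·f(n) holds with c = 2/27 ≈ 0.0741 < 1. So this is Case 3: T(n) = Θ(f(n)) = Θ(n^3).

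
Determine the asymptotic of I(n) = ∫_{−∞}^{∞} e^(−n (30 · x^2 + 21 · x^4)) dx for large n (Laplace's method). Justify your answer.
I(n) ~ sqrt(π/(30n))

φ(x) = 30 · x^2 + 21 · x^4 has its unique global minimum at x* = 0 (since φ'(x) = 60x + 84x^3 = 0 only at x = 0 for real x with both coefficients positive, and φ → ∞ as |x| → ∞). At x* = 0, φ(0) = 0 and φ''(0) = 60. Laplace's method then gives
  I(n) ~ sqrt(2π / (n · φ''(0))) · e^(−n φ(0)) = sqrt(2π / (60n)) = sqrt(π/(30n)).
The 21 · x^4 term contributes only at subleading order (an O(1/n) relative correction).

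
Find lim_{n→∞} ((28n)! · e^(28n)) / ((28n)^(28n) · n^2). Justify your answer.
lim = 0

Stirling: (28n)! ~ sqrt(2π·28n) · (28n/e)^(28n). Hence
  (28n)! · e^(28n) / (28n)^(28n) ~ sqrt(2π·28n).
Dividing by n^2: sqrt(2π·28n) / n^2 = sqrt(2π·28) · n^((1−4)/2), so the expression behaves like sqrt(2π·28) · n^((1−4)/2) → 0.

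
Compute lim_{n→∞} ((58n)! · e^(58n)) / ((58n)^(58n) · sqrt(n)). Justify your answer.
lim = sqrt(2π·58)

Stirling: (58n)! ~ sqrt(2π·58n) · (58n/e)^(58n). Hence
  (58n)! · e^(58n) / (58n)^(58n) ~ sqrt(2π·58n).
Dividing by sqrt(n): sqrt(2π·58n) / sqrt(n) = sqrt(2π·58) · n^((1−1)/2), so the limit is sqrt(2π·58).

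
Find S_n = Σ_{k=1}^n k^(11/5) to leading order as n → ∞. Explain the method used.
S_n ~ (5/16) · n^(16/5)

Integral comparison: Σ_{k=1}^n k^(11/5) = ∫_0^n x^(11/5) dx + O(n^(11/5)). The integral is n^(1 + 11/5) / (1 + 11/5) = n^((11+5)/5) / ((11+5)/5) = (5/16) · n^(16/5).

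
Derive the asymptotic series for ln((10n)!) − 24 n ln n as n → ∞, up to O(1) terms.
ln((10n)!) − 24 n ln n = −14 n ln n + 10(ln 10 − 1) n + (1/2) ln(2π·10n) + O(1/n)

Stirling: ln((10n)!) = 10n ln(10n) − 10n + (1/2) ln(2π·10n) + O(1/n).
Expand 10n ln(10n) = 10n (ln n + ln 10) = 10n ln n + 10n ln 10.
Subtract 24n ln n: leading term is (10 − 24) n ln n = −14 n ln n. The next term is 10n ln 10 − 10n = 10(ln 10 − 1) n. Then the (1/2) ln(2π·10n) correction.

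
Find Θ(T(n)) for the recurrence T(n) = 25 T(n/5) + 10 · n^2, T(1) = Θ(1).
T(n) = Θ(n^2 log n)

log_5 25 = 2, and f(n) = 10 · n^2 = Θ(n^(log_5 25)). This is Case 2 of the master theorem: T(n) = Θ(f(n) · log n) = Θ(n^2 log n).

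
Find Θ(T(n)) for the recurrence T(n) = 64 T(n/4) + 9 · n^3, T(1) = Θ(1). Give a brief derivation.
T(n) = Θ(n^3 log n)

log_4 64 = 3, and f(n) = 9 · n^3 = Θ(n^(log_4 64)). This is Case 2 of the master theorem: T(n) = Θ(f(n) · log n) = Θ(n^3 log n).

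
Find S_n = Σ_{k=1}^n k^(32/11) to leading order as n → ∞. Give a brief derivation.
S_n ~ (11/43) · n^(43/11)

Integral comparison: Σ_{k=1}^n k^(32/11) = ∫_0^n x^(32/11) dx + O(n^(32/11)). The integral is n^(1 + 32/11) / (1 + 32/11) = n^((32+11)/11) / ((32+11)/11) = (11/43) · n^(43/11).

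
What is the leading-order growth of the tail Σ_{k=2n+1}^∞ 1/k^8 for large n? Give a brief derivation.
Σ_{k>2n} 1/k^8 ~ 1/(7 · (2n)^7)

Compare to the integral: ∫_{2n}^∞ x^(−8) dx = [−x^(−7)/7]_{2n}^∞ = 1/((8−1)·(2n)^7). Euler-Maclaurin then gives
  Σ_{k>2n} 1/k^8 = ∫_{2n}^∞ dx/x^8 − 1/(2·(2n)^8) + O(1/(2n)^9).
(Equivalently this is ζ(8) − Σ_{k≤2n} 1/k^8.)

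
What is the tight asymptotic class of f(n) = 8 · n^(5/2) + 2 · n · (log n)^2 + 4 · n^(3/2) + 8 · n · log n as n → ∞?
f(n) ∈ Θ(n^(5/2))

Compare the terms by growth order. For large n, n^a · (log n)^b dominates n^a' · (log n)^b' iff a > a', or (a = a' and b > b'). Ranking the 4 terms shows the dominant one is 8 · n^(5/2). Hence f(n) ∈ Θ(n^(5/2)).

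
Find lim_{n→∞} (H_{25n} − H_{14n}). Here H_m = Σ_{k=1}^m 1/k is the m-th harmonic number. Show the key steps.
lim = ln(25/14)

Euler-Maclaurin gives H_m = ln m + γ + 1/(2m) + O(1/m^2). The γ and O(1/m) terms cancel in the difference:
  H_{25n} − H_{14n} = ln(25n) − ln(14n) + O(1/n) = ln(25/14) + O(1/n).
Hence the limit is ln(25/14).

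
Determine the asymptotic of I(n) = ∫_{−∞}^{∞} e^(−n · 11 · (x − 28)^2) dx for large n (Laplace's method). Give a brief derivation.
I(n) = sqrt(π/(11n))

Here φ(x) = 11 · (x − 28)^2 has its unique minimum at x* = 28 with φ(x*) = 0 and φ''(x*) = 22. Laplace's method gives
  I(n) ~ e^(−n φ(x*)) · sqrt(2π / (n · φ''(x*))) = sqrt(2π / (22n)) = sqrt(π/(11n)).
This is exact: substituting u = (x − 28)·sqrt(11n) gives I(n) = (1/sqrt(11n)) ∫_{−∞}^{∞} e^(−u^2) du = sqrt(π/(11n)).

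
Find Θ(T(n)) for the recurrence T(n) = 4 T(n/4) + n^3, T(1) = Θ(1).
T(n) = Θ(n^3)

log_4 4 ≈ 1.000. f(n) = n^3 dominates n^(log_4 4) since 3 > 1.000, and the regularity condition a·f(n/b) = 4·(n/4)^3 = (4/64)·n^3 ≤ c·f(n) holds with c = 4/64 ≈ 0.0625 < 1. So this is Case 3: T(n) = Θ(f(n)) = Θ(n^3).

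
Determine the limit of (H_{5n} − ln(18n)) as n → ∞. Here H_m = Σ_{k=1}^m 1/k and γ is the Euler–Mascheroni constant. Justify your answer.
lim = ln(5/18) + γ

By Euler-Maclaurin, H_m = ln m + γ + O(1/m). So
  H_{5n} − ln(18n) = ln(5n) + γ − ln(18n) + O(1/n)
                       = ln(5/18) + γ + O(1/n).
Hence the limit is ln(5/18) + γ.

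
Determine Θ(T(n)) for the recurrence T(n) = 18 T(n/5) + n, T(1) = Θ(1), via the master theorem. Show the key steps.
T(n) = Θ(n^(log_5 18))

Master theorem: compare f(n) = n to n^(log_5 18) where log_5 18 ≈ 1.796. Since 1 < log_5 18, we have f(n) = O(n^(log_5 18 − ε)) for some ε > 0 — Case 1. Hence T(n) = Θ(n^(log_5 18)).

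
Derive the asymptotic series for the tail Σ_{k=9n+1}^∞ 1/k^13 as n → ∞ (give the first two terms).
Σ_{k>9n} 1/k^13 = 1/(12 · (9n)^12) − 1/(2 · (9n)^13) + O(1/(9n)^14)

Compare to the integral: ∫_{9n}^∞ x^(−13) dx = [−x^(−12)/12]_{9n}^∞ = 1/((13−1)·(9n)^12). The Euler-Maclaurin correction adds −f(9n)/2 = −1/(2·(9n)^13). Euler-Maclaurin then gives
  Σ_{k>9n} 1/k^13 = ∫_{9n}^∞ dx/x^13 − 1/(2·(9n)^13) + O(1/(9n)^14).
(Equivalently this is ζ(13) − Σ_{k≤9n} 1/k^13.)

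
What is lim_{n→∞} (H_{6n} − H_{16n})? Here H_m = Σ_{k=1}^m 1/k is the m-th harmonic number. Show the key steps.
lim = ln(6/16) = ln(3/8)

Euler-Maclaurin gives H_m = ln m + γ + 1/(2m) + O(1/m^2). The γ and O(1/m) terms cancel in the difference:
  H_{6n} − H_{16n} = ln(6n) − ln(16n) + O(1/n) = ln(6/16) + O(1/n).
Hence the limit is ln(6/16) = ln(3/8).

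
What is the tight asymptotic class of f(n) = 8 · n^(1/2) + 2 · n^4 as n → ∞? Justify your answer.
f(n) ∈ Θ(n^4)

Compare the terms by growth order. For large n, n^a · (log n)^b dominates n^a' · (log n)^b' iff a > a', or (a = a' and b > b'). Ranking the 2 terms shows the dominant one is 2 · n^4. Hence f(n) ∈ Θ(n^4).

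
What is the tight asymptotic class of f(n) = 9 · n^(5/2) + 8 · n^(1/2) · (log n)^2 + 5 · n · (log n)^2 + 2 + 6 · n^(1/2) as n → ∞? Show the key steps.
f(n) ∈ Θ(n^(5/2))

Compare the terms by growth order. For large n, n^a · (log n)^b dominates n^a' · (log n)^b' iff a > a', or (a = a' and b > b'). Ranking the 5 terms shows the dominant one is 9 · n^(5/2). Hence f(n) ∈ Θ(n^(5/2)).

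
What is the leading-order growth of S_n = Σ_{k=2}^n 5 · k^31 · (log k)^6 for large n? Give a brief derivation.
S_n ~ 5 · n^32 · (log n)^6 / 32

By integral comparison, S_n = ∫_1^n 5 · x^31 · (log x)^6 dx + O(n^31 · (log n)^6). For the integral, the leading term of ∫_1^n x^31 (log x)^6 dx is n^32/32 · (log n)^6 (by repeated integration by parts; each step lowers the log-exponent and produces a relatively O(1/log n) correction). Hence S_n ~ 5 · n^32 · (log n)^6 / 32.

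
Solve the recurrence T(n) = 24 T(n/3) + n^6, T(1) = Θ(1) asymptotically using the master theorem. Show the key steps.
T(n) = Θ(n^6)

log_3 24 ≈ 2.893. f(n) = n^6 dominates n^(log_3 24) since 6 > 2.893, and the regularity condition a·f(n/b) = 24·(n/3)^6 = (24/729)·n^6 ≤ c·f(n) holds with c = 24/729 ≈ 0.0329 < 1. So this is Case 3: T(n) = Θ(f(n)) = Θ(n^6).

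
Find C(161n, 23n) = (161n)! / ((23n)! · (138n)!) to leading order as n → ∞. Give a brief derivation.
C(161n, 23n) ~ (823543/46656)^(23n) · sqrt(7/(12π·23n))

Write N = 23n. Apply Stirling to each factorial:
  (7N)! ~ sqrt(2π·7N) · (7N/e)^(7N),
  N! ~ sqrt(2π N) · (N/e)^N,
  (6N)! ~ sqrt(2π·6N) · (6N/e)^(6N).
The exponential factors combine to (7N)^(7N) / (N^N · (6N)^(6N)) = 7^(7N)/6^(6N) = (7^7/6^6)^N = (823543/46656)^N.
The square-root prefactors combine to sqrt(2π·7N) / (sqrt(2π N)·sqrt(2π·6N)) = sqrt(7 / (2π·6·N)) = sqrt(7/(12π·23n)).
Substituting N = 23n: C(161n, 23n) ~ (823543/46656)^(23n) · sqrt(7/(12π·23n)).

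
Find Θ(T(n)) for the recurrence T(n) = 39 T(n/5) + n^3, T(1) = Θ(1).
T(n) = Θ(n^3)

log_5 39 ≈ 2.276. f(n) = n^3 dominates n^(log_5 39) since 3 > 2.276, and the regularity condition a·f(n/b) = 39·(n/5)^3 = (39/125)·n^3 ≤ c·f(n) holds with c = 39/125 ≈ 0.312 < 1. So this is Case 3: T(n) = Θ(f(n)) = Θ(n^3).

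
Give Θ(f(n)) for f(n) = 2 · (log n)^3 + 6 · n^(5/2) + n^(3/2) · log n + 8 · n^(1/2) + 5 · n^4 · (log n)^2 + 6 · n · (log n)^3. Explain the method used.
f(n) ∈ Θ(n^4 · (log n)^2)

Compare the terms by growth order. For large n, n^a · (log n)^b dominates n^a' · (log n)^b' iff a > a', or (a = a' and b > b'). Ranking the 6 terms shows the dominant one is 5 · n^4 · (log n)^2. Hence f(n) ∈ Θ(n^4 · (log n)^2).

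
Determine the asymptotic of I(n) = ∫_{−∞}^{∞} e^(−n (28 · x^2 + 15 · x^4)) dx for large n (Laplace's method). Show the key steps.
I(n) ~ sqrt(π/(28n))

φ(x) = 28 · x^2 + 15 · x^4 has its unique global minimum at x* = 0 (since φ'(x) = 56x + 60x^3 = 0 only at x = 0 for real x with both coefficients positive, and φ → ∞ as |x| → ∞). At x* = 0, φ(0) = 0 and φ''(0) = 56. Laplace's method then gives
  I(n) ~ sqrt(2π / (n · φ''(0))) · e^(−n φ(0)) = sqrt(2π / (56n)) = sqrt(π/(28n)).
The 15 · x^4 term contributes only at subleading order (an O(1/n) relative correction).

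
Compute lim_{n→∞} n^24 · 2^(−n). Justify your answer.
lim = 0

Exponentials with base > 1 dominate every fixed polynomial: for any fixed c, n^c / 2^n → 0 as n → ∞ (e.g. by the ratio test, or by writing 2^n = e^(n ln 2) and noting e^(n ln 2) / n^c → ∞). Hence n^24 · 2^(−n) = n^24 / 2^n → 0.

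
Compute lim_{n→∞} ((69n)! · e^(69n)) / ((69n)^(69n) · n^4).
lim = 0

Stirling: (69n)! ~ sqrt(2π·69n) · (69n/e)^(69n). Hence
  (69n)! · e^(69n) / (69n)^(69n) ~ sqrt(2π·69n).
Dividing by n^4: sqrt(2π·69n) / n^4 = sqrt(2π·69) · n^((1−8)/2), so the expression behaves like sqrt(2π·69) · n^((1−8)/2) → 0.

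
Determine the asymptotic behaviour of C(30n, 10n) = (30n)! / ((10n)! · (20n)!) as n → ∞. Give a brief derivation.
C(30n, 10n) ~ (27/4)^(10n) · sqrt(3/(4π·10n))

Write N = 10n. Apply Stirling to each factorial:
  (3N)! ~ sqrt(2π·3N) · (3N/e)^(3N),
  N! ~ sqrt(2π N) · (N/e)^N,
  (2N)! ~ sqrt(2π·2N) · (2N/e)^(2N).
The exponential factors combine to (3N)^(3N) / (N^N · (2N)^(2N)) = 3^(3N)/2^(2N) = (3^3/2^2)^N = (27/4)^N.
The square-root prefactors combine to sqrt(2π·3N) / (sqrt(2π N)·sqrt(2π·2N)) = sqrt(3 / (2π·2·N)) = sqrt(3/(4π·10n)).
Substituting N = 10n: C(30n, 10n) ~ (27/4)^(10n) · sqrt(3/(4π·10n)).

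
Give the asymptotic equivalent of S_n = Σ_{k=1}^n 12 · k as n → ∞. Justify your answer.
S_n ~ 6 · n^2

By integral comparison (Euler-Maclaurin), Σ_{k=1}^n 12 · k = 12 · ∫_0^n x^1 dx + O(n) = 12 · n^2/2 = 6 · n^2 + O(n). (Equivalently, Faulhaber's formula gives the same leading term.)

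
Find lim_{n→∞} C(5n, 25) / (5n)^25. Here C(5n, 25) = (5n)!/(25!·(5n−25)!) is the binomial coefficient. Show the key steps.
lim = 1/25! = 1/15511210043330985984000000

With N = 5n → ∞: C(N, 25) / N^25 = [N(N−1)…(N−24)] / (25! · N^25) = (1/25!) · 1 · (1 − 1/(5n)) · … · (1 − 24/(5n)). Each factor → 1 as N → ∞, so the limit is 1/25! = 1/15511210043330985984000000.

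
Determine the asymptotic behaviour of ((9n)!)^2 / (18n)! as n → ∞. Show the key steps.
((9n)!)^2/(18n)! ~ ((2π·9n)^(1/2) / sqrt(2)) · 2^(−2·9n)  →  0

Write N = 9n. Stirling: N! ~ sqrt(2π N)(N/e)^N and (2N)! ~ sqrt(2π·2N)·(2N/e)^(2N).
  (N!)^2/(2N)! ~ (2π N)^(2/2) (N/e)^(2N) / [sqrt(2π·2N) (2N/e)^(2N)]
     = (2π N)^(2/2) / sqrt(2π·2N) · (N/(2N))^(2N)
     = (2π N)^((2−1)/2) / sqrt(2) · 2^(−2N).
Since 2^2 > 1, the factor 2^(−2N) decays exponentially, so the ratio → 0. Substituting N = 9n gives the stated form.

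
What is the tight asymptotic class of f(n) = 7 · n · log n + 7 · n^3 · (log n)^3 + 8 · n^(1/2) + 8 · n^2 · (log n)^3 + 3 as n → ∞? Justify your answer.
f(n) ∈ Θ(n^3 · (log n)^3)

Compare the terms by growth order. For large n, n^a · (log n)^b dominates n^a' · (log n)^b' iff a > a', or (a = a' and b > b'). Ranking the 5 terms shows the dominant one is 7 · n^3 · (log n)^3. Hence f(n) ∈ Θ(n^3 · (log n)^3).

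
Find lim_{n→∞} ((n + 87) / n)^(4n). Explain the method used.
lim = e^348

Rewrite as (1 + 87/n)^(4n). By the standard limit (1 + x/n)^n → e^x, we have (1 + 87/n)^n → e^87, and raising to the 4th power gives e^348.
More precisely, ln[(1 + 87/n)^(4n)] = 4n · ln(1 + 87/n) = 4n · (87/n + O(1/n^2)) = 348 + O(1/n) → 348.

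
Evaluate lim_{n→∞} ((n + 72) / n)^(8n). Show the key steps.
lim = e^576

Rewrite as (1 + 72/n)^(8n). By the standard limit (1 + x/n)^n → e^x, we have (1 + 72/n)^n → e^72, and raising to the 8th power gives e^576.
More precisely, ln[(1 + 72/n)^(8n)] = 8n · ln(1 + 72/n) = 8n · (72/n + O(1/n^2)) = 576 + O(1/n) → 576.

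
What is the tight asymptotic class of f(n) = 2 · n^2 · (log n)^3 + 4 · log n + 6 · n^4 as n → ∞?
f(n) ∈ Θ(n^4)

Compare the terms by growth order. For large n, n^a · (log n)^b dominates n^a' · (log n)^b' iff a > a', or (a = a' and b > b'). Ranking the 3 terms shows the dominant one is 6 · n^4. Hence f(n) ∈ Θ(n^4).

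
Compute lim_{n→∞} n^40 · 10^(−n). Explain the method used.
lim = 0

Exponentials with base > 1 dominate every fixed polynomial: for any fixed c, n^c / 10^n → 0 as n → ∞ (e.g. by the ratio test, or by writing 10^n = e^(n ln 10) and noting e^(n ln 10) / n^c → ∞). Hence n^40 · 10^(−n) = n^40 / 10^n → 0.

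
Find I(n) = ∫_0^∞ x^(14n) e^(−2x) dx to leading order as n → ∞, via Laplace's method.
I(n) ~ (sqrt(2π·14n) / 2) · (14n/(2e))^(14n)

Write the integrand as exp(14n ln x − 2x) and set f(x) = 14n ln x − 2x. Then f'(x) = 14n/x − 2 = 0 at x* = 14n/2, and f''(x*) = −14n/x*^2 = −2^2/(14n). Laplace's method (interior maximum) gives
  I(n) ~ e^(f(x*)) · sqrt(2π / |f''(x*)|)
        = exp(14n ln(14n/2) − 14n) · sqrt(2π · 14n / 2^2)
        = (14n/2)^(14n) e^(−14n) · sqrt(2π·14n) / 2
        = (sqrt(2π·14n) / 2) · (14n/(2e))^(14n).
This matches Γ(14n+1)/2^(14n+1) with Stirling applied to Γ.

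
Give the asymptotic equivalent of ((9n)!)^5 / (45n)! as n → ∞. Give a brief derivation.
((9n)!)^5/(45n)! ~ ((2π·9n)^(4/2) / sqrt(5)) · 5^(−5·9n)  →  0

Write N = 9n. Stirling: N! ~ sqrt(2π N)(N/e)^N and (5N)! ~ sqrt(2π·5N)·(5N/e)^(5N).
  (N!)^5/(5N)! ~ (2π N)^(5/2) (N/e)^(5N) / [sqrt(2π·5N) (5N/e)^(5N)]
     = (2π N)^(5/2) / sqrt(2π·5N) · (N/(5N))^(5N)
     = (2π N)^((5−1)/2) / sqrt(5) · 5^(−5N).
Since 5^5 > 1, the factor 5^(−5N) decays exponentially, so the ratio → 0. Substituting N = 9n gives the stated form.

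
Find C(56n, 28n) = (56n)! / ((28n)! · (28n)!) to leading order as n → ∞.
C(56n, 28n) ~ (4)^(28n) · sqrt(1/(π·28n))

Write N = 28n. Apply Stirling to each factorial:
  (2N)! ~ sqrt(2π·2N) · (2N/e)^(2N),
  N! ~ sqrt(2π N) · (N/e)^N,
  (1N)! ~ sqrt(2π·1N) · (1N/e)^(1N).
The exponential factors combine to (2N)^(2N) / (N^N · (1N)^(1N)) = 2^(2N)/1^(1N) = (2^2/1^1)^N = (4)^N.
The square-root prefactors combine to sqrt(2π·2N) / (sqrt(2π N)·sqrt(2π·1N)) = sqrt(2 / (2π·1·N)) = sqrt(1/(π·28n)).
Substituting N = 28n: C(56n, 28n) ~ (4)^(28n) · sqrt(1/(π·28n)).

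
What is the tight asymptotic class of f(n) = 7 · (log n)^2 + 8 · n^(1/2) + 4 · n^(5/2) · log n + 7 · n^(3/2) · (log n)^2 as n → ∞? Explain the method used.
f(n) ∈ Θ(n^(5/2) · log n)

Compare the terms by growth order. For large n, n^a · (log n)^b dominates n^a' · (log n)^b' iff a > a', or (a = a' and b > b'). Ranking the 4 terms shows the dominant one is 4 · n^(5/2) · log n. Hence f(n) ∈ Θ(n^(5/2) · log n).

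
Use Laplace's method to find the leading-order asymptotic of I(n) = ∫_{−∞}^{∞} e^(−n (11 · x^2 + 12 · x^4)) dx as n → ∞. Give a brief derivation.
I(n) ~ sqrt(π/(11n))

φ(x) = 11 · x^2 + 12 · x^4 has its unique global minimum at x* = 0 (since φ'(x) = 22x + 48x^3 = 0 only at x = 0 for real x with both coefficients positive, and φ → ∞ as |x| → ∞). At x* = 0, φ(0) = 0 and φ''(0) = 22. Laplace's method then gives
  I(n) ~ sqrt(2π / (n · φ''(0))) · e^(−n φ(0)) = sqrt(2π / (22n)) = sqrt(π/(11n)).
The 12 · x^4 term contributes only at subleading order (an O(1/n) relative correction).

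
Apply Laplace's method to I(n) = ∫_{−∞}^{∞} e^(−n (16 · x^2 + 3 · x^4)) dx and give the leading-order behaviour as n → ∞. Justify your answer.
I(n) ~ sqrt(π/(16n))

φ(x) = 16 · x^2 + 3 · x^4 has its unique global minimum at x* = 0 (since φ'(x) = 32x + 12x^3 = 0 only at x = 0 for real x with both coefficients positive, and φ → ∞ as |x| → ∞). At x* = 0, φ(0) = 0 and φ''(0) = 32. Laplace's method then gives
  I(n) ~ sqrt(2π / (n · φ''(0))) · e^(−n φ(0)) = sqrt(2π / (32n)) = sqrt(π/(16n)).
The 3 · x^4 term contributes only at subleading order (an O(1/n) relative correction).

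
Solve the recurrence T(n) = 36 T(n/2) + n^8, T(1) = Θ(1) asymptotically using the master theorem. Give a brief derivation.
T(n) = Θ(n^8)

log_2 36 ≈ 5.170. f(n) = n^8 dominates n^(log_2 36) since 8 > 5.170, and the regularity condition a·f(n/b) = 36·(n/2)^8 = (36/256)·n^8 ≤ c·f(n) holds with c = 36/256 ≈ 0.141 < 1. So this is Case 3: T(n) = Θ(f(n)) = Θ(n^8).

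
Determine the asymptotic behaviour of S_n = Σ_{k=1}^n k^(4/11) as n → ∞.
S_n ~ (11/15) · n^(15/11)

Integral comparison: Σ_{k=1}^n k^(4/11) = ∫_0^n x^(4/11) dx + O(n^(4/11)). The integral is n^(1 + 4/11) / (1 + 4/11) = n^((4+11)/11) / ((4+11)/11) = (11/15) · n^(15/11).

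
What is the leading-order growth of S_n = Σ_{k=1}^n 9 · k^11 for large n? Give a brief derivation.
S_n ~ 3 · n^12 / 4

By integral comparison (Euler-Maclaurin), Σ_{k=1}^n 9 · k^11 = 9 · ∫_0^n x^11 dx + O(n^11) = 9 · n^12/12 = 3 · n^12 / 4 + O(n^11). (Equivalently, Faulhaber's formula gives the same leading term.)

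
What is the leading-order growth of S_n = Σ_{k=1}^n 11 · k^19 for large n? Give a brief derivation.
S_n ~ 11 · n^20 / 20

By integral comparison (Euler-Maclaurin), Σ_{k=1}^n 11 · k^19 = 11 · ∫_0^n x^19 dx + O(n^19) = 11 · n^20/20 + O(n^19). (Equivalently, Faulhaber's formula gives the same leading term.)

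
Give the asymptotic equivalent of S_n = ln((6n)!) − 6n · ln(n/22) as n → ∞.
S_n ~ 6n · (ln 132 − 1) + O(ln n)

Stirling: ln((6n)!) = 6n ln(6n) − 6n + O(ln n).
  S_n = 6n ln(6n) − 6n − 6n ln(n/22) + O(ln n)
      = 6n ln(6n) − 6n ln n + 6n ln 22 − 6n + O(ln n)
      = 6n ln 6 + 6n ln 22 − 6n + O(ln n)
      = 6n (ln 132 − 1) + O(ln n).
Numerically ln(132) − 1 ≈ 3.8828.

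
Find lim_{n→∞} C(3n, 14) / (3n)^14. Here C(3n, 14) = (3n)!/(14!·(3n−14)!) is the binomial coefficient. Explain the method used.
lim = 1/14! = 1/87178291200

With N = 3n → ∞: C(N, 14) / N^14 = [N(N−1)…(N−13)] / (14! · N^14) = (1/14!) · 1 · (1 − 1/(3n)) · … · (1 − 13/(3n)). Each factor → 1 as N → ∞, so the limit is 1/14! = 1/87178291200.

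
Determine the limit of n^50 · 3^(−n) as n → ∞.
lim = 0

Exponentials with base > 1 dominate every fixed polynomial: for any fixed c, n^c / 3^n → 0 as n → ∞ (e.g. by the ratio test, or by writing 3^n = e^(n ln 3) and noting e^(n ln 3) / n^c → ∞). Hence n^50 · 3^(−n) = n^50 / 3^n → 0.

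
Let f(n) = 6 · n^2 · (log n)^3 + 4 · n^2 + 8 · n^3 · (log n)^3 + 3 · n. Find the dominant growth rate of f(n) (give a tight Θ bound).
f(n) ∈ Θ(n^3 · (log n)^3)

Compare the terms by growth order. For large n, n^a · (log n)^b dominates n^a' · (log n)^b' iff a > a', or (a = a' and b > b'). Ranking the 4 terms shows the dominant one is 8 · n^3 · (log n)^3. Hence f(n) ∈ Θ(n^3 · (log n)^3).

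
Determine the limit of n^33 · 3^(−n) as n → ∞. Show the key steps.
lim = 0

Exponentials with base > 1 dominate every fixed polynomial: for any fixed c, n^c / 3^n → 0 as n → ∞ (e.g. by the ratio test, or by writing 3^n = e^(n ln 3) and noting e^(n ln 3) / n^c → ∞). Hence n^33 · 3^(−n) = n^33 / 3^n → 0.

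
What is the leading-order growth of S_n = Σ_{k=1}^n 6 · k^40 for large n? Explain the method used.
S_n ~ 6 · n^41 / 41

By integral comparison (Euler-Maclaurin), Σ_{k=1}^n 6 · k^40 = 6 · ∫_0^n x^40 dx + O(n^40) = 6 · n^41/41 + O(n^40). (Equivalently, Faulhaber's formula gives the same leading term.)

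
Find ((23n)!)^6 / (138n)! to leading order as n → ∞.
((23n)!)^6/(138n)! ~ ((2π·23n)^(5/2) / sqrt(6)) · 6^(−6·23n)  →  0

Write N = 23n. Stirling: N! ~ sqrt(2π N)(N/e)^N and (6N)! ~ sqrt(2π·6N)·(6N/e)^(6N).
  (N!)^6/(6N)! ~ (2π N)^(6/2) (N/e)^(6N) / [sqrt(2π·6N) (6N/e)^(6N)]
     = (2π N)^(6/2) / sqrt(2π·6N) · (N/(6N))^(6N)
     = (2π N)^((6−1)/2) / sqrt(6) · 6^(−6N).
Since 6^6 > 1, the factor 6^(−6N) decays exponentially, so the ratio → 0. Substituting N = 23n gives the stated form.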